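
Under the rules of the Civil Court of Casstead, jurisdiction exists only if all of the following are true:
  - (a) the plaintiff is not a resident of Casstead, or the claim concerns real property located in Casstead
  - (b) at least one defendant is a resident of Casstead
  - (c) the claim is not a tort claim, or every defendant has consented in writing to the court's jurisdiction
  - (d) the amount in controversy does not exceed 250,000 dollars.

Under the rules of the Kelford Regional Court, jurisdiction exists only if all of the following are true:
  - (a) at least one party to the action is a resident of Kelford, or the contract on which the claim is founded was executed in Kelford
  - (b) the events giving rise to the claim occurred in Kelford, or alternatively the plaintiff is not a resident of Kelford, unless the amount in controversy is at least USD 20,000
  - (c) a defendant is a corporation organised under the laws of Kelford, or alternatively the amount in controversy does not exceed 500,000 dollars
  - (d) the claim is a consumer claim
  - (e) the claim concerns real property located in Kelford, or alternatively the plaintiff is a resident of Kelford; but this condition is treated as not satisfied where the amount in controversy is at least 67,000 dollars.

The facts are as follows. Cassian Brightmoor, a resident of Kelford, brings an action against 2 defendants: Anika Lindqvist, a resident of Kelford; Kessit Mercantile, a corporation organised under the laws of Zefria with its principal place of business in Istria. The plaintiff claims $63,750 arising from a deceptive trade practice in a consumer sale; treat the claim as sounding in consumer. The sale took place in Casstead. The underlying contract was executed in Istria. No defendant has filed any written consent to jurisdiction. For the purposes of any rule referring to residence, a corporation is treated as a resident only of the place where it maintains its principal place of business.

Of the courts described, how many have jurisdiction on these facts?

The Civil Court of Casstead:
  (a) The plaintiff resides in Kelford, which is not Casstead, so one alternative holds. Met.
  (b) No defendant resides in Casstead (they reside in Kelford, Istria). Not met.
  (c) The claim is a consumer claim, not a tort claim, so one alternative holds. Condition met.
  (d) The amount in controversy is 63,750 dollars, within the USD 250,000 ceiling. Satisfied.
  → No jurisdiction.
The Kelford Regional Court:
  (a) Cassian Brightmoor resides in Kelford, so this disjunct is met. Condition met.
  (b) The operative events occurred in Casstead, not Kelford; the plaintiff resides in Kelford — no alternative holds. However, the amount in controversy is $63,750, which meets the 20,000 dollars floor, so the 'unless' proviso supplies this condition. Satisfied.
  (c) The amount in controversy is USD 63,750, within the 500,000 dollars ceiling, so one alternative holds. Satisfied.
  (d) The claim is a consumer claim. Satisfied.
  (e) The plaintiff resides in Kelford, so one alternative holds. And the carve-out is inapplicable — the amount in controversy is 63,750 dollars, below the $67,000 floor. Met.
  → The court has jurisdiction.
Courts with jurisdiction: the Kelford Regional Court — 1 in total.

1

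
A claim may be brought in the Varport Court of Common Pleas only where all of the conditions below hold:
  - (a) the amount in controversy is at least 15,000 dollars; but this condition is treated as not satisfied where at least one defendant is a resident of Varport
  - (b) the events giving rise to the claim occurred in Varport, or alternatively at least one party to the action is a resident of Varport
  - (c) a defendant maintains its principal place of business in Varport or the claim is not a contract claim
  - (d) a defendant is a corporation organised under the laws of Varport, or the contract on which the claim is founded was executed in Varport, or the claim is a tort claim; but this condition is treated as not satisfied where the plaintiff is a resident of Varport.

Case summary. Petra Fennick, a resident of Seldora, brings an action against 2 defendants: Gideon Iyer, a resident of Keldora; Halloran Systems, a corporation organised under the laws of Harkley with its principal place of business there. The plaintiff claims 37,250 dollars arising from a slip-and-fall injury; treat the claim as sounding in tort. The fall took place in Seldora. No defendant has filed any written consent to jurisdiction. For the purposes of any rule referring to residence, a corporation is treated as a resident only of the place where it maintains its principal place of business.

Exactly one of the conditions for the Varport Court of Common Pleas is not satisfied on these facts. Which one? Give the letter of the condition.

The Varport Court of Common Pleas:
  (a) The amount in controversy is $37,250, which meets the 15,000 dollars floor. And the carve-out is inapplicable — no defendant resides in Varport (they reside in Keldora, Harkley). Condition met.
  (b) The operative events occurred in Seldora, not Varport; no party resides in Varport — no alternative holds. Condition not met.
  (c) The claim is a tort claim, not a contract claim — that alternative is enough. Condition met.
  (d) The claim is a tort claim, so this disjunct is met. And the carve-out is inapplicable — the plaintiff resides in Seldora, not Varport. Met.
Only condition (b) fails.

(b)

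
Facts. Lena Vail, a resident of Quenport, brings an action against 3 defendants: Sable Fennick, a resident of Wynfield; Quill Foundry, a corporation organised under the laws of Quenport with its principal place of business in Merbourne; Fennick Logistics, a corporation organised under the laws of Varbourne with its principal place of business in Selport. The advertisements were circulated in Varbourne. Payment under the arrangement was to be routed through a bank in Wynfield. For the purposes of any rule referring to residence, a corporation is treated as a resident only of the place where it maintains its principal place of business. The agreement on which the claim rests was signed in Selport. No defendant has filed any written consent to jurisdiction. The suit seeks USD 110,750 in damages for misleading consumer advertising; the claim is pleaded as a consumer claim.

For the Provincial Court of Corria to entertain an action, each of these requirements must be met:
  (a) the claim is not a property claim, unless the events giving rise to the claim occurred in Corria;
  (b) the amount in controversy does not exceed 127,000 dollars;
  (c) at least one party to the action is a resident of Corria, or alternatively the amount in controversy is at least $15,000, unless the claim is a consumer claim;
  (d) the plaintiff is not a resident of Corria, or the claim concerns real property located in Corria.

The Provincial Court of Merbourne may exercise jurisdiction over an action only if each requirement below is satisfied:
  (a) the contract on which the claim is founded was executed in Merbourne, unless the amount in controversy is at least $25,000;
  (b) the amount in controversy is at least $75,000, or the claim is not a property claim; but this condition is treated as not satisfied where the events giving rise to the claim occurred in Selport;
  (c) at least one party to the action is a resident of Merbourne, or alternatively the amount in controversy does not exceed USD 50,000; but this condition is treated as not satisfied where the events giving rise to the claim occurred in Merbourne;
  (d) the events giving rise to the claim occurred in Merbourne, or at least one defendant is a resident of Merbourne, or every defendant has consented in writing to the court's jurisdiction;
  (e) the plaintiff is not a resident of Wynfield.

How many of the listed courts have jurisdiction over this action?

2

The Provincial Court of Corria:
  (a) The claim is a consumer claim, not a property claim. Satisfied.
  (b) The amount in controversy is $110,750, within the USD 127,000 ceiling. Met.
  (c) The amount in controversy is $110,750, which meets the 15,000 dollars floor, so one alternative holds. Satisfied.
  (d) The plaintiff resides in Quenport, which is not Corria, so this disjunct is met. Satisfied.
  → Jurisdiction lies.
The Provincial Court of Merbourne:
  (a) The contract was executed in Selport, not Merbourne. The proviso rescues it, though: the amount in controversy is USD 110,750, which meets the 25,000 dollars floor. Condition met.
  (b) The amount in controversy is 110,750 dollars, which meets the USD 75,000 floor, so this disjunct is met. The exception is not triggered, since the operative events occurred in Varbourne, not Selport. Met.
  (c) Quill Foundry resides in Merbourne, so this disjunct is met. And the carve-out is inapplicable — the operative events occurred in Varbourne, not Merbourne. Met.
  (d) Quill Foundry resides in Merbourne, so one alternative holds. Satisfied.
  (e) The plaintiff resides in Quenport, which is not Wynfield. Met.
  → All conditions met; jurisdiction exists.
Courts with jurisdiction: the Provincial Court of Corria, the Provincial Court of Merbourne — 2 in total.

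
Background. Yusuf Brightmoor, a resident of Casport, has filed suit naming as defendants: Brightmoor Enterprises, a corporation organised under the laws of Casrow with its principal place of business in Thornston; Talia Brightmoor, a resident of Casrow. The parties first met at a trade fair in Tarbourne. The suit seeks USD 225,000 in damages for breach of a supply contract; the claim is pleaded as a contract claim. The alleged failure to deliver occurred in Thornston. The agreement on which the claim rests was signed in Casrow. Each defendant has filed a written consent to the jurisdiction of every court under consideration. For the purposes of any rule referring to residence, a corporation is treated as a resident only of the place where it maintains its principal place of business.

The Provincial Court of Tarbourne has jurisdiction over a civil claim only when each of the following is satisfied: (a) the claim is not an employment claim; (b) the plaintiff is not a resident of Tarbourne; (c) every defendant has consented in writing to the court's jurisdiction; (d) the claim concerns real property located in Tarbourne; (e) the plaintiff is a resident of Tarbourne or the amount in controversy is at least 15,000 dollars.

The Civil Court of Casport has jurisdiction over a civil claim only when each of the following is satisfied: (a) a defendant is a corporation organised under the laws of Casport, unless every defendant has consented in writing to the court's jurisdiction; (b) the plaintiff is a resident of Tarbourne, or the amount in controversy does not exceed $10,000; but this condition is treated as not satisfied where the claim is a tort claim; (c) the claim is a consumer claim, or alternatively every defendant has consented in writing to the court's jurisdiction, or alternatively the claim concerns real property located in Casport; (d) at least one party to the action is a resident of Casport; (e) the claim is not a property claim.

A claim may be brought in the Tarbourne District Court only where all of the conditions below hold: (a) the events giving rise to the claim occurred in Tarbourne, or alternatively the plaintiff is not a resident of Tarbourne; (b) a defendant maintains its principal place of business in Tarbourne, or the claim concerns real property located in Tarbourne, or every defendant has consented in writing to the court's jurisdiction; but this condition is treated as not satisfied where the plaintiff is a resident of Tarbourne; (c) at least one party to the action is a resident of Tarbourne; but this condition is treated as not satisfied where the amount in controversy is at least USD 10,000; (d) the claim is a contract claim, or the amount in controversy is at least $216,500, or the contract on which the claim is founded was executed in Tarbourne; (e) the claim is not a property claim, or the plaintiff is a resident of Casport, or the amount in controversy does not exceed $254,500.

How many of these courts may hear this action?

0

The Provincial Court of Tarbourne:
  (a) The claim is a contract claim, not an employment claim. Met.
  (b) The plaintiff resides in Casport, which is not Tarbourne. Condition met.
  (c) Every defendant has filed written consent. Met.
  (d) The claim does not concern real property. Condition not met.
  (e) The amount in controversy is 225,000 dollars, which meets the $15,000 floor, which satisfies one of the alternatives. Met.
  → No jurisdiction.
The Civil Court of Casport:
  (a) The corporate defendant(s) are organised in Casrow, not Casport. But every defendant has filed written consent, and the 'unless' clause therefore excuses the requirement. Met.
  (b) The plaintiff resides in Casport, not Tarbourne; the amount in controversy is 225,000 dollars, above the 10,000 dollars ceiling — every alternative fails. Not satisfied.
  (c) Every defendant has filed written consent, so one alternative holds. Satisfied.
  (d) Yusuf Brightmoor resides in Casport. Satisfied.
  (e) The claim is a contract claim, not a property claim. Met.
  → Not every requirement is met — no jurisdiction.
The Tarbourne District Court:
  (a) The plaintiff resides in Casport, which is not Tarbourne, which satisfies one of the alternatives. Condition met.
  (b) Every defendant has filed written consent, so this disjunct is met. The carve-out does not apply: the plaintiff resides in Casport, not Tarbourne. Satisfied.
  (c) No party resides in Tarbourne. Fails.
  (d) The claim is a contract claim, so this disjunct is met. Met.
  (e) The claim is a contract claim, not a property claim, so this disjunct is met. Satisfied.
  → The court lacks jurisdiction.
No court satisfies all of its conditions.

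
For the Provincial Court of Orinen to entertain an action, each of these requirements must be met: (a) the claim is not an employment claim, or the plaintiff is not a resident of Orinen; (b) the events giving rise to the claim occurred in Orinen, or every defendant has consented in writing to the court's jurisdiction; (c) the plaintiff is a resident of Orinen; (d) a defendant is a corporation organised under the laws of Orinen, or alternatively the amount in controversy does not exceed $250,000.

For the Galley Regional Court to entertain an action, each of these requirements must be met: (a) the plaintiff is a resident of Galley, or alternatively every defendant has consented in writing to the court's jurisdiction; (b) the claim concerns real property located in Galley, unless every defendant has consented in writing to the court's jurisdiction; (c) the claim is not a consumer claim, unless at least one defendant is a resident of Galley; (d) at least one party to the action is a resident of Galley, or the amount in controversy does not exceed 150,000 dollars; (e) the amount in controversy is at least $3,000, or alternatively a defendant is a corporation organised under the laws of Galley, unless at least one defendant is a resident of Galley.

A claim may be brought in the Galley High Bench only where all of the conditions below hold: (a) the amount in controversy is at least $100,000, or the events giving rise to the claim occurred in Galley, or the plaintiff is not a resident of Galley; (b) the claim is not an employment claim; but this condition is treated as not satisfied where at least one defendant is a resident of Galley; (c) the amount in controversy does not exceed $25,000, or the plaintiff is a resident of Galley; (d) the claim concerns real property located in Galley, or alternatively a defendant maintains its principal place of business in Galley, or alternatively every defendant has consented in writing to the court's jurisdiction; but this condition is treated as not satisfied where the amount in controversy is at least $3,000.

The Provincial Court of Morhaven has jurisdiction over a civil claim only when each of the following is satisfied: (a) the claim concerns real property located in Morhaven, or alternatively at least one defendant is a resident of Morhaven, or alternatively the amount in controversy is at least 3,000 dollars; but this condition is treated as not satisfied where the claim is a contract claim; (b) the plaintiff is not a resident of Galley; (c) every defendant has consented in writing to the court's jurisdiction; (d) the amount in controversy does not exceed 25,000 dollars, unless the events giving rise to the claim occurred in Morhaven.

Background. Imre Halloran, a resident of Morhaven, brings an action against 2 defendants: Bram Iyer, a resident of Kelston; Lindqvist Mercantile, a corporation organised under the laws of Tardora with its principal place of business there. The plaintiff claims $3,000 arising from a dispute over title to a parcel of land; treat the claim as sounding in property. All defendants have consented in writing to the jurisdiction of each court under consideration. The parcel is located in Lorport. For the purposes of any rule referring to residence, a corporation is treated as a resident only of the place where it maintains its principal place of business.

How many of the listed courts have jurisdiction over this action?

The Provincial Court of Orinen:
  (a) The claim is a property claim, not an employment claim — that alternative is enough. Condition met.
  (b) Every defendant has filed written consent, so this disjunct is met. Met.
  (c) The plaintiff resides in Morhaven, not Orinen. Not met.
  (d) The amount in controversy is USD 3,000, within the 250,000 dollars ceiling, so this disjunct is met. Met.
  → No jurisdiction.
The Galley Regional Court:
  (a) Every defendant has filed written consent, which satisfies one of the alternatives. Met.
  (b) The property lies in Lorport, not Galley. However, every defendant has filed written consent, so the 'unless' proviso supplies this condition. Condition met.
  (c) The claim is a property claim, not a consumer claim. Met.
  (d) The amount in controversy is $3,000, within the $150,000 ceiling, so this disjunct is met. Met.
  (e) The amount in controversy is USD 3,000, which meets the USD 3,000 floor, which satisfies one of the alternatives. Satisfied.
  → Every requirement is satisfied — jurisdiction.
The Galley High Bench:
  (a) The plaintiff resides in Morhaven, which is not Galley, so this disjunct is met. Satisfied.
  (b) The claim is a property claim, not an employment claim. The carve-out does not apply: no defendant resides in Galley (they reside in Kelston, Tardora). Met.
  (c) The amount in controversy is $3,000, within the USD 25,000 ceiling, so this disjunct is met. Met.
  (d) Every defendant has filed written consent, so one alternative holds. But the amount in controversy is 3,000 dollars, which meets the 3,000 dollars floor, triggering the carve-out and defeating this condition. Fails.
  → No jurisdiction.
The Provincial Court of Morhaven:
  (a) The amount in controversy is USD 3,000, which meets the $3,000 floor — that alternative is enough. And the carve-out is inapplicable — the claim is a property claim, not a contract claim. Met.
  (b) The plaintiff resides in Morhaven, which is not Galley. Met.
  (c) Every defendant has filed written consent. Satisfied.
  (d) The amount in controversy is 3,000 dollars, within the 25,000 dollars ceiling. Condition met.
  → All conditions met; jurisdiction exists.
Courts with jurisdiction: the Galley Regional Court, the Provincial Court of Morhaven — 2 in total.

2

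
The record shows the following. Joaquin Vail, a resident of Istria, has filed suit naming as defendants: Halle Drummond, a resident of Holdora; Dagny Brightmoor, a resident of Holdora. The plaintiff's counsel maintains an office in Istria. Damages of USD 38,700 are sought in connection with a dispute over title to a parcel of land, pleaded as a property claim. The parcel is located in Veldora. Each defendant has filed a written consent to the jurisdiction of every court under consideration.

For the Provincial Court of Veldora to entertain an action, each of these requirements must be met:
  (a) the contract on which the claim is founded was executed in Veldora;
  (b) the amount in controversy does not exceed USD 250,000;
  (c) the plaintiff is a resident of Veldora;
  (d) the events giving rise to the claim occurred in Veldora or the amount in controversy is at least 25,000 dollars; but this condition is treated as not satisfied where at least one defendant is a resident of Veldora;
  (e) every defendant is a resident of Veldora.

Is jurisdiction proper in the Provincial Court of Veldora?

The Provincial Court of Veldora:
  (a) No contract (and hence no place of execution) is alleged. Condition not met.
  (b) The amount in controversy is USD 38,700, within the $250,000 ceiling. Satisfied.
  (c) The plaintiff resides in Istria, not Veldora. Condition not met.
  (d) The operative events occurred in Veldora, so one alternative holds. And the carve-out is inapplicable — no defendant resides in Veldora (they reside in Holdora, Holdora). Condition met.
  (e) The defendants reside as follows — Halle Drummond in Holdora, Dagny Brightmoor in Holdora — not all in Veldora. Condition not met.
  → The court lacks jurisdiction.

No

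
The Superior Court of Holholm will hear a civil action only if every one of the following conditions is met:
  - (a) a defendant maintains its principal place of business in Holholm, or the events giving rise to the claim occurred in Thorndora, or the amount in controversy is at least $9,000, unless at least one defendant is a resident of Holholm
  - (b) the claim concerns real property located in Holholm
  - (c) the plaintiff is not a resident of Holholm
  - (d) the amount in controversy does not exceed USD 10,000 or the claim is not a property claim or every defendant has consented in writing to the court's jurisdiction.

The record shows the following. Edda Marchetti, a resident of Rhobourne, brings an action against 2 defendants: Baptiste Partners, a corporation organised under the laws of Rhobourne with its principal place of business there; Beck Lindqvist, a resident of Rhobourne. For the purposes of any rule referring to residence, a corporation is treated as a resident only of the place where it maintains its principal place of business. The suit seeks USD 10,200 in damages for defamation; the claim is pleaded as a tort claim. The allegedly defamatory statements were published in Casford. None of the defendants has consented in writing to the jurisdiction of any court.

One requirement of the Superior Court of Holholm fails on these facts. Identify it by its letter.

The Superior Court of Holholm:
  (a) The amount in controversy is 10,200 dollars, which meets the 9,000 dollars floor — that alternative is enough. Satisfied.
  (b) The claim does not concern real property. Not met.
  (c) The plaintiff resides in Rhobourne, which is not Holholm. Condition met.
  (d) The claim is a tort claim, not a property claim, which satisfies one of the alternatives. Condition met.
Only condition (b) fails.

(b)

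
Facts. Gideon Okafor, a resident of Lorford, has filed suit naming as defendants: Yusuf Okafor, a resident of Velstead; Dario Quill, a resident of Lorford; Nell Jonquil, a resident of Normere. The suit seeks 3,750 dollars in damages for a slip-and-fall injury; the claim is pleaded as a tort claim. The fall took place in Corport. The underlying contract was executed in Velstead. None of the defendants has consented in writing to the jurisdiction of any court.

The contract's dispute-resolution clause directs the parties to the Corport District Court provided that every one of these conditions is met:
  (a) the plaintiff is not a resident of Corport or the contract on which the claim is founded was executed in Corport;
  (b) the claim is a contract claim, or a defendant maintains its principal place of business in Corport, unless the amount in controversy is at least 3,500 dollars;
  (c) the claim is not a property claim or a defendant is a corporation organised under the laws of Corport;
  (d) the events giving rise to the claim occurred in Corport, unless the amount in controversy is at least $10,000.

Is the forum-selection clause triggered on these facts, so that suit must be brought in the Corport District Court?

The Corport District Court:
  (a) The plaintiff resides in Lorford, which is not Corport, so this disjunct is met. Met.
  (b) The claim is a tort claim, not a contract claim; no defendant is a corporation — none of the alternatives is met. But the amount in controversy is $3,750, which meets the 3,500 dollars floor, and the 'unless' clause therefore excuses the requirement. Condition met.
  (c) The claim is a tort claim, not a property claim, so this disjunct is met. Satisfied.
  (d) The operative events occurred in Corport. Satisfied.
  → The clause applies.

Yes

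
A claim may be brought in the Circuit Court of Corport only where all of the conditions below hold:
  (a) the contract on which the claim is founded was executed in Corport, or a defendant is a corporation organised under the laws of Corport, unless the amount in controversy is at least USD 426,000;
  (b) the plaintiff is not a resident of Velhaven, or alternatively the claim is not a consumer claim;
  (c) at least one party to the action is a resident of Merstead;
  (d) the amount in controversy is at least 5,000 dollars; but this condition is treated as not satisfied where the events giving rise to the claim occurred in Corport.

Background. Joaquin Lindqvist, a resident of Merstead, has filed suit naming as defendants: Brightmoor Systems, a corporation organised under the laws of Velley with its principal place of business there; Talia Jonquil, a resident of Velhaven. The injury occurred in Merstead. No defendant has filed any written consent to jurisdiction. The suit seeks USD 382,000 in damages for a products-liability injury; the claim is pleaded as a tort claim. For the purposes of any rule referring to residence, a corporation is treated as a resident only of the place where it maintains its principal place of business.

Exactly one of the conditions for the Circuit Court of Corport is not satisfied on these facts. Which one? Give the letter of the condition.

(a)

The Circuit Court of Corport:
  (a) No contract (and hence no place of execution) is alleged; the corporate defendant(s) are organised in Velley, not Corport — every alternative fails. The proviso offers no rescue either, since the amount in controversy is $382,000, below the 426,000 dollars floor. Condition not met.
  (b) The plaintiff resides in Merstead, which is not Velhaven, so one alternative holds. Condition met.
  (c) Joaquin Lindqvist resides in Merstead. Condition met.
  (d) The amount in controversy is 382,000 dollars, which meets the USD 5,000 floor. The carve-out does not apply: the operative events occurred in Merstead, not Corport. Condition met.
Only condition (a) fails.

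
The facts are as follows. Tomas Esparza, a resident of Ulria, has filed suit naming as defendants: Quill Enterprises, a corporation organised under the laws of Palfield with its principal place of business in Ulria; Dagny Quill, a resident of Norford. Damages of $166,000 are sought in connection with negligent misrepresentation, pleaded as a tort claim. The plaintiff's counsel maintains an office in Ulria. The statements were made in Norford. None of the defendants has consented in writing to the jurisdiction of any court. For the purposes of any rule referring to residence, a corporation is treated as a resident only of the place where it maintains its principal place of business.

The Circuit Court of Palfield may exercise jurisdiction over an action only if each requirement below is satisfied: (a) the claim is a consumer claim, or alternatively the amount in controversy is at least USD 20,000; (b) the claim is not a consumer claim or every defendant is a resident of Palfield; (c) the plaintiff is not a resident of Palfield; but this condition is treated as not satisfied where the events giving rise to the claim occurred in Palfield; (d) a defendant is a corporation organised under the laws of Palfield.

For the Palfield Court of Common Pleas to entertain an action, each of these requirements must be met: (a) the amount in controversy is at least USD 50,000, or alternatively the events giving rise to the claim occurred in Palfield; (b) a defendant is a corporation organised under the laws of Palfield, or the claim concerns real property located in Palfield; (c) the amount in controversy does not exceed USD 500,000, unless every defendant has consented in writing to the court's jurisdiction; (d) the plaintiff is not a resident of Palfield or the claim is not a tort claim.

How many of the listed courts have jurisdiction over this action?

The Circuit Court of Palfield:
  (a) The amount in controversy is $166,000, which meets the 20,000 dollars floor, which satisfies one of the alternatives. Satisfied.
  (b) The claim is a tort claim, not a consumer claim, so this disjunct is met. Condition met.
  (c) The plaintiff resides in Ulria, which is not Palfield. The carve-out does not apply: the operative events occurred in Norford, not Palfield. Condition met.
  (d) Quill Enterprises is organised under the laws of Palfield. Satisfied.
  → Every requirement is satisfied — jurisdiction.
The Palfield Court of Common Pleas:
  (a) The amount in controversy is USD 166,000, which meets the USD 50,000 floor, which satisfies one of the alternatives. Met.
  (b) Quill Enterprises is organised under the laws of Palfield, which satisfies one of the alternatives. Met.
  (c) The amount in controversy is USD 166,000, within the $500,000 ceiling. Satisfied.
  (d) The plaintiff resides in Ulria, which is not Palfield, so this disjunct is met. Met.
  → Jurisdiction lies.
Courts with jurisdiction: the Circuit Court of Palfield, the Palfield Court of Common Pleas — 2 in total.

2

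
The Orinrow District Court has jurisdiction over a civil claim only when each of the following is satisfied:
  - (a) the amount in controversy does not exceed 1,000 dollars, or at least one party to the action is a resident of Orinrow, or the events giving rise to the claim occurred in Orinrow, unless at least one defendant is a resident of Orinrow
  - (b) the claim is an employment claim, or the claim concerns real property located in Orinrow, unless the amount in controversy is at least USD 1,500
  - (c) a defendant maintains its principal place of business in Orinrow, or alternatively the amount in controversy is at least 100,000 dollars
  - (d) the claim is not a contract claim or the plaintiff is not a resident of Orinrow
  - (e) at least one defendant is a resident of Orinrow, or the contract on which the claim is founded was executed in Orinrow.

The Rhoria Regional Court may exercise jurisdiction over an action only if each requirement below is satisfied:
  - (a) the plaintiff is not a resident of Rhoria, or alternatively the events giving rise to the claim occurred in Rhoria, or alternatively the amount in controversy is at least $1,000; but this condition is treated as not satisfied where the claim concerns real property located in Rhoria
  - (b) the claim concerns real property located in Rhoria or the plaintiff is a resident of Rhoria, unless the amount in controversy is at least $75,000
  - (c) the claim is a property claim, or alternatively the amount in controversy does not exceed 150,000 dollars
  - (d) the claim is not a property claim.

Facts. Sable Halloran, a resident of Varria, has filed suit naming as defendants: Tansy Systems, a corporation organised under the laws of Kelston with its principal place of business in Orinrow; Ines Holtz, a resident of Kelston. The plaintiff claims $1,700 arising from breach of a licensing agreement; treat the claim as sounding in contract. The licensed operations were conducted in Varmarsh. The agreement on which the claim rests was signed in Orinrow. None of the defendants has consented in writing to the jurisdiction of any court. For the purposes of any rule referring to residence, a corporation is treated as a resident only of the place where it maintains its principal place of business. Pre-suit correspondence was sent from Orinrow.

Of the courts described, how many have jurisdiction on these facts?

1

The Orinrow District Court:
  (a) Tansy Systems resides in Orinrow, so this disjunct is met. Met.
  (b) The claim is a contract claim, not an employment claim; the claim does not concern real property — none of the alternatives is met. The proviso rescues it, though: the amount in controversy is $1,700, which meets the $1,500 floor. Condition met.
  (c) Tansy Systems has its principal place of business in Orinrow, so one alternative holds. Satisfied.
  (d) The plaintiff resides in Varria, which is not Orinrow, so one alternative holds. Condition met.
  (e) Tansy Systems resides in Orinrow — that alternative is enough. Condition met.
  → The court has jurisdiction.
The Rhoria Regional Court:
  (a) The plaintiff resides in Varria, which is not Rhoria — that alternative is enough. And the carve-out is inapplicable — the claim does not concern real property. Met.
  (b) The claim does not concern real property; the plaintiff resides in Varria, not Rhoria — none of the alternatives is met. Nor does the 'unless' clause help: the amount in controversy is 1,700 dollars, below the USD 75,000 floor. Condition not met.
  (c) The amount in controversy is $1,700, within the 150,000 dollars ceiling — that alternative is enough. Met.
  (d) The claim is a contract claim, not a property claim. Condition met.
  → No jurisdiction.
Courts with jurisdiction: the Orinrow District Court — 1 in total.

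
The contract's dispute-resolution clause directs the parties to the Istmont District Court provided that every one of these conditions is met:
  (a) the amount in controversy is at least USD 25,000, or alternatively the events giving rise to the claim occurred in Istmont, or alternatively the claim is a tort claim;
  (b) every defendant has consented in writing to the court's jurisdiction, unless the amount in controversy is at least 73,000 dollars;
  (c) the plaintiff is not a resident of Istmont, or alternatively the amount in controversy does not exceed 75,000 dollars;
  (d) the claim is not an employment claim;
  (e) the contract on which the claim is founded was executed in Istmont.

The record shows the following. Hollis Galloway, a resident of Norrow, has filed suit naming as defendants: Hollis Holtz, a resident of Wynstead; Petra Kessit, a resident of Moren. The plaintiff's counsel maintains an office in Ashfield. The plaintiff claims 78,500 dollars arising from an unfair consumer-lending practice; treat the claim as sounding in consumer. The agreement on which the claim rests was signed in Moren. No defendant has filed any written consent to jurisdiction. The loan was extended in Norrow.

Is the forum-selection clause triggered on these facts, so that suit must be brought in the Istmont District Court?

The Istmont District Court:
  (a) The amount in controversy is USD 78,500, which meets the $25,000 floor, so this disjunct is met. Met.
  (b) No such written consent has been filed. The proviso rescues it, though: the amount in controversy is USD 78,500, which meets the USD 73,000 floor. Condition met.
  (c) The plaintiff resides in Norrow, which is not Istmont, so one alternative holds. Satisfied.
  (d) The claim is a consumer claim, not an employment claim. Condition met.
  (e) The contract was executed in Moren, not Istmont. Not met.
  → The clause does not apply.

No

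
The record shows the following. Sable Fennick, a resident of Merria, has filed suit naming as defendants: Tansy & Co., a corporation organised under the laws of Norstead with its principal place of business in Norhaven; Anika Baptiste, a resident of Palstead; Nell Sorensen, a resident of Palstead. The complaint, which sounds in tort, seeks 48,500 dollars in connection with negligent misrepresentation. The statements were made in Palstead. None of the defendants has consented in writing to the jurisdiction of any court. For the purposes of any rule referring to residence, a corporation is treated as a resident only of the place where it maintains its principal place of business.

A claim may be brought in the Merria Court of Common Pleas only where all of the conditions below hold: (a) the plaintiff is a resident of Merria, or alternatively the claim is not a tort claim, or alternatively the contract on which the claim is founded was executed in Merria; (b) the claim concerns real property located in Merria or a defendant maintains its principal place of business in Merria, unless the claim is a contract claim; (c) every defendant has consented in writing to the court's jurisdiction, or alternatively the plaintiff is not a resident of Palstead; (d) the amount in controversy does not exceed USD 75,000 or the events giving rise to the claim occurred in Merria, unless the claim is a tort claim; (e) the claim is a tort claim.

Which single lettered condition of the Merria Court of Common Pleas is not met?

The Merria Court of Common Pleas:
  (a) The plaintiff resides in Merria, so one alternative holds. Satisfied.
  (b) The claim does not concern real property; the corporate defendant(s) have their principal place of business in Norhaven, not Merria — no alternative holds. Nor does the 'unless' clause help: the claim is a tort claim, not a contract claim. Not satisfied.
  (c) The plaintiff resides in Merria, which is not Palstead, which satisfies one of the alternatives. Met.
  (d) The amount in controversy is USD 48,500, within the $75,000 ceiling, which satisfies one of the alternatives. Satisfied.
  (e) The claim is a tort claim. Met.
Only condition (b) fails.

(b)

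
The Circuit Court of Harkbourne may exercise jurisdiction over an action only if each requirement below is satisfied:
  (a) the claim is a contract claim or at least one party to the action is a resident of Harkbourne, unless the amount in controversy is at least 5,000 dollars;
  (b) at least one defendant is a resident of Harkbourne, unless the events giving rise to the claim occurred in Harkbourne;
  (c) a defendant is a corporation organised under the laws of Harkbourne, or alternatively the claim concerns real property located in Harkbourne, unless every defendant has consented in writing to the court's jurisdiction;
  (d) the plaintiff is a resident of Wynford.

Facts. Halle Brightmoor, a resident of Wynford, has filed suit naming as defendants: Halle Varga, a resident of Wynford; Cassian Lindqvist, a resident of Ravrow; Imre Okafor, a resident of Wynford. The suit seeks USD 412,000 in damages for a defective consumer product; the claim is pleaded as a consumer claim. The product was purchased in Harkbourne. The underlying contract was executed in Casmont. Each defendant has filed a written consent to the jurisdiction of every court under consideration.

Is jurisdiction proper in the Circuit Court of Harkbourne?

Yes

The Circuit Court of Harkbourne:
  (a) The claim is a consumer claim, not a contract claim; no party resides in Harkbourne — none of the alternatives is met. The proviso rescues it, though: the amount in controversy is USD 412,000, which meets the 5,000 dollars floor. Satisfied.
  (b) No defendant resides in Harkbourne (they reside in Wynford, Ravrow, Wynford). The proviso rescues it, though: the operative events occurred in Harkbourne. Satisfied.
  (c) No defendant is a corporation; the claim does not concern real property — every alternative fails. But every defendant has filed written consent, and the 'unless' clause therefore excuses the requirement. Satisfied.
  (d) The plaintiff resides in Wynford. Condition met.
  → Jurisdiction lies.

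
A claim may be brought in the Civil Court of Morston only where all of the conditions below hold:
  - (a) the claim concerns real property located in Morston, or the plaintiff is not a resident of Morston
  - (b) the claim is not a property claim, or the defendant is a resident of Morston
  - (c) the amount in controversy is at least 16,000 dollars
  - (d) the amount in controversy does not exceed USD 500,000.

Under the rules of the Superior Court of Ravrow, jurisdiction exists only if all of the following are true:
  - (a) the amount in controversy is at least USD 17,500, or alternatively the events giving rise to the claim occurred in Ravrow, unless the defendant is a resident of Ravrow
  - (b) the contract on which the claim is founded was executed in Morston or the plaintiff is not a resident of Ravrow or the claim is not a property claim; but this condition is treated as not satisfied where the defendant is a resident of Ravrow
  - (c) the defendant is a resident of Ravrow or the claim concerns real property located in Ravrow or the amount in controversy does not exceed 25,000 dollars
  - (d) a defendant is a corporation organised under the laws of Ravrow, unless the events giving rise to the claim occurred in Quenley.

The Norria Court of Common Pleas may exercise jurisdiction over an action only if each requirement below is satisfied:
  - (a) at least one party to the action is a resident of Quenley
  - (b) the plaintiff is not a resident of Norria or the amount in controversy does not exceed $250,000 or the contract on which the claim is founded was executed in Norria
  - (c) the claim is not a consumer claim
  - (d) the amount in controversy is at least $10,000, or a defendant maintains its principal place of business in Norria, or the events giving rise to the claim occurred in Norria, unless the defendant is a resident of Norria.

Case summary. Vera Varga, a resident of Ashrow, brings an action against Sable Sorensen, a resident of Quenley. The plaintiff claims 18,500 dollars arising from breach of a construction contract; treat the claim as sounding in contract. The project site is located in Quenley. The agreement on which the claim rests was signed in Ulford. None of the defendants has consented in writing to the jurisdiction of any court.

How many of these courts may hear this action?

The Civil Court of Morston:
  (a) The plaintiff resides in Ashrow, which is not Morston, so one alternative holds. Satisfied.
  (b) The claim is a contract claim, not a property claim, so one alternative holds. Satisfied.
  (c) The amount in controversy is $18,500, which meets the USD 16,000 floor. Met.
  (d) The amount in controversy is 18,500 dollars, within the USD 500,000 ceiling. Satisfied.
  → The court has jurisdiction.
The Superior Court of Ravrow:
  (a) The amount in controversy is USD 18,500, which meets the USD 17,500 floor, so this disjunct is met. Met.
  (b) The plaintiff resides in Ashrow, which is not Ravrow, so one alternative holds. And the carve-out is inapplicable — the defendant resides in Quenley, not Ravrow. Satisfied.
  (c) The amount in controversy is USD 18,500, within the $25,000 ceiling, so this disjunct is met. Satisfied.
  (d) No defendant is a corporation. But the operative events occurred in Quenley, and the 'unless' clause therefore excuses the requirement. Satisfied.
  → All conditions met; jurisdiction exists.
The Norria Court of Common Pleas:
  (a) Sable Sorensen resides in Quenley. Satisfied.
  (b) The plaintiff resides in Ashrow, which is not Norria, so this disjunct is met. Satisfied.
  (c) The claim is a contract claim, not a consumer claim. Met.
  (d) The amount in controversy is $18,500, which meets the 10,000 dollars floor, which satisfies one of the alternatives. Condition met.
  → The court has jurisdiction.
Courts with jurisdiction: the Civil Court of Morston, the Superior Court of Ravrow, the Norria Court of Common Pleas — 3 in total.

3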